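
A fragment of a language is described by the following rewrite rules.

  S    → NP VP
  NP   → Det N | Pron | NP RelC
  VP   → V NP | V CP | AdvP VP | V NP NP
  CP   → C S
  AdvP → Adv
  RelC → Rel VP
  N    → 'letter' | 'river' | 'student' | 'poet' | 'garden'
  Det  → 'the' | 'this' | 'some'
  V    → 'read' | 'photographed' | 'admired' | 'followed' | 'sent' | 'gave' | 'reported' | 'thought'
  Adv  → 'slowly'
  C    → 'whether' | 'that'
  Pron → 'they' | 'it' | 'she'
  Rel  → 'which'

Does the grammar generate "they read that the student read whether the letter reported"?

Ungrammatical

For S → NP VP, the only prefix that parses as NP is 'they', but the remainder 'read that the student read whether the letter reported' is not a VP under these rules.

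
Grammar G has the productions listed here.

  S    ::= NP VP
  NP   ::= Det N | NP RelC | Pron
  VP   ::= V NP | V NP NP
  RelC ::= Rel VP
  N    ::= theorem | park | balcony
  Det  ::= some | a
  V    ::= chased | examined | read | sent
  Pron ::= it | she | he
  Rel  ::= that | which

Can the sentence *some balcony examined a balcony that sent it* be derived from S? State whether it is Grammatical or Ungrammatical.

Grammatical

S
  NP
    Det: some
    N: balcony
  VP
    V: examined
    NP
      NP
        Det: a
        N: balcony
      RelC
        Rel: that
        VP
          V: sent
          NP
            Pron: it
Every word is introduced by a lexical rule and the phrasal rules combine the resulting categories into a single S.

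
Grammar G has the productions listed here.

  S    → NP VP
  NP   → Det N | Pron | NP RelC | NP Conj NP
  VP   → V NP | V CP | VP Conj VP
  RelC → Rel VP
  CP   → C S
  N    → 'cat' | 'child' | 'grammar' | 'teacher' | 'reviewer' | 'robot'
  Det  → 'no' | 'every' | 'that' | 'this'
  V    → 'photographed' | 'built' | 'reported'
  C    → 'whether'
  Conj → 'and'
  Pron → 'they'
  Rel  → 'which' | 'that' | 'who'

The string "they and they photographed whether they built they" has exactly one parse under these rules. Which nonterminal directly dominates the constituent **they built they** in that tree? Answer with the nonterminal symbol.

CP

S
  NP
    NP
      Pron: they
    Conj: and
    NP
      Pron: they
  VP
    V: photographed
    CP
      C: whether
      S
        NP
          Pron: they
        VP
          V: built
          NP
            Pron: they
The span 'they built they' is the S node built by S → NP VP.
Its mother is the CP built by CP → C S.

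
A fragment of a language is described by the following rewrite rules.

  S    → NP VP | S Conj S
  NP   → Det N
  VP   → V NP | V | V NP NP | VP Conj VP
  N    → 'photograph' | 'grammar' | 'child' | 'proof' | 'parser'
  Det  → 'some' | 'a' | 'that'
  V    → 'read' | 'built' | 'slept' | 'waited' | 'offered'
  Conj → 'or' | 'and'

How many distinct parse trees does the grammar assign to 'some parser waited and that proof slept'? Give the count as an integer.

1

[S [S [NP [Det some] [N parser]] [VP [V waited]]] [Conj and] [S [NP [Det that] [N proof]] [VP [V slept]]]]
No rule offers an alternative attachment or grouping for any span, so this is the only derivation.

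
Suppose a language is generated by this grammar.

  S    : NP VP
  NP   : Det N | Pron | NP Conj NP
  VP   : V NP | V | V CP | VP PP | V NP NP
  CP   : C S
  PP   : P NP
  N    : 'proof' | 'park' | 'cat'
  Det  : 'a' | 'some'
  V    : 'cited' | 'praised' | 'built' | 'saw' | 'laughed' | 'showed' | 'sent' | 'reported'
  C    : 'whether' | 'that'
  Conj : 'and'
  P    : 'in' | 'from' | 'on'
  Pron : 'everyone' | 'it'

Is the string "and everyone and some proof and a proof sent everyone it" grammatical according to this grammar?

Ungrammatical

For S → NP VP, no prefix of the string parses as an NP.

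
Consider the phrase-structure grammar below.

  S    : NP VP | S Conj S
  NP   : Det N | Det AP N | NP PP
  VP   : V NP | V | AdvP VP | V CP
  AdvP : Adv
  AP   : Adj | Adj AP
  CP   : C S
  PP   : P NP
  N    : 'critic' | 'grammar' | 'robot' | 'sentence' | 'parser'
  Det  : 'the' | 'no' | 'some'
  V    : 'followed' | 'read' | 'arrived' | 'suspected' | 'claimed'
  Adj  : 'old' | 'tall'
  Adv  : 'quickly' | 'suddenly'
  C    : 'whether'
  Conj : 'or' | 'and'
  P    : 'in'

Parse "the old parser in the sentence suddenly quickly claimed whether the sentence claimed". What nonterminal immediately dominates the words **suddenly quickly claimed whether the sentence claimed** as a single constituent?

VP

[S [NP [NP [Det the] [AP [Adj old]] [N parser]] [PP [P in] [NP [Det the] [N sentence]]]] [VP [AdvP [Adv suddenly]] [VP [AdvP [Adv quickly]] [VP [V claimed] [CP [C whether] [S [NP [Det the] [N sentence]] [VP [V claimed]]]]]]]]
The span 'suddenly quickly claimed whether the sentence claimed' is the VP node built by VP → AdvP VP.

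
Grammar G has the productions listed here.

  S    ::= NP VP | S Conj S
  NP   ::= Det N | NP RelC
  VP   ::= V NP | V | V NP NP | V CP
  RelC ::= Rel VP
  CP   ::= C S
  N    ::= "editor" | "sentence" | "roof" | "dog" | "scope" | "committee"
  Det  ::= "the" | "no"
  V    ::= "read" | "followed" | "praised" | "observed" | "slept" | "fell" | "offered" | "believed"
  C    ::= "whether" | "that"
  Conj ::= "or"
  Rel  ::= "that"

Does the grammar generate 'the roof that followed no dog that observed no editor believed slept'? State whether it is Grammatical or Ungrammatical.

For S → NP VP, every NP-prefix leaves a non-VP remainder: after 'the roof' the remainder is not a VP; after 'the roof that followed' the remainder is not a VP; after 'the roof that followed no dog' the remainder is not a VP (and 2 more). The alternative S rule S → S Conj S likewise has no satisfying split.

Ungrammatical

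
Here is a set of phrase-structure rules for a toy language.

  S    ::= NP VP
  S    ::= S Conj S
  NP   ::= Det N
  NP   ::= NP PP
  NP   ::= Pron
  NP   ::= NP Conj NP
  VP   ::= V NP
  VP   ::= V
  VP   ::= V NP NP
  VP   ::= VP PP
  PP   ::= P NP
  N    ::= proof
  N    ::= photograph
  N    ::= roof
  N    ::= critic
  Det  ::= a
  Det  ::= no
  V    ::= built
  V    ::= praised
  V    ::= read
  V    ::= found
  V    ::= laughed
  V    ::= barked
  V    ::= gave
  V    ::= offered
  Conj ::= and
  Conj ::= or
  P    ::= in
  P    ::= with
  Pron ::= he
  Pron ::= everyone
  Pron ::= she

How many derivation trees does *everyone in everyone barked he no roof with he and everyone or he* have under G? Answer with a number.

7

Two of the 7 distinct bracketings:
[S [NP [NP [Pron everyone]] [PP [P in] [NP [Pron everyone]]]] [VP [V barked] [NP [Pron he]] [NP [NP [Det no] [N roof]] [PP [P with] [NP [NP [Pron he]] [Conj and] [NP [NP [Pron everyone]] [Conj or] [NP [Pron he]]]]]]]]
[S [NP [NP [Pron everyone]] [PP [P in] [NP [Pron everyone]]]] [VP [V barked] [NP [Pron he]] [NP [NP [Det no] [N roof]] [PP [P with] [NP [NP [NP [Pron he]] [Conj and] [NP [Pron everyone]]] [Conj or] [NP [Pron he]]]]]]]
The trees differ in how a recursive rule is bracketed over the same span.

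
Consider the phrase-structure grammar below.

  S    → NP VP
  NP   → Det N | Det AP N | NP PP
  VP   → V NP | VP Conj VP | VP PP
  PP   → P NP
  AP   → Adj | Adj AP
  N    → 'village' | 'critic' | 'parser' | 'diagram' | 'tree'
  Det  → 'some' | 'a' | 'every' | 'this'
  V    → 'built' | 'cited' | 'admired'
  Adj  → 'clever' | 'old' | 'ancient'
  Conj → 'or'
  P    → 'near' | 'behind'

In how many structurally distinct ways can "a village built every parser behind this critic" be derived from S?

2

The two bracketings:
[S [NP [Det a] [N village]] [VP [V built] [NP [NP [Det every] [N parser]] [PP [P behind] [NP [Det this] [N critic]]]]]]
[S [NP [Det a] [N village]] [VP [VP [V built] [NP [Det every] [N parser]]] [PP [P behind] [NP [Det this] [N critic]]]]]
The difference turns on whether NP → NP PP is used at the relevant span, versus an alternative expansion of NP.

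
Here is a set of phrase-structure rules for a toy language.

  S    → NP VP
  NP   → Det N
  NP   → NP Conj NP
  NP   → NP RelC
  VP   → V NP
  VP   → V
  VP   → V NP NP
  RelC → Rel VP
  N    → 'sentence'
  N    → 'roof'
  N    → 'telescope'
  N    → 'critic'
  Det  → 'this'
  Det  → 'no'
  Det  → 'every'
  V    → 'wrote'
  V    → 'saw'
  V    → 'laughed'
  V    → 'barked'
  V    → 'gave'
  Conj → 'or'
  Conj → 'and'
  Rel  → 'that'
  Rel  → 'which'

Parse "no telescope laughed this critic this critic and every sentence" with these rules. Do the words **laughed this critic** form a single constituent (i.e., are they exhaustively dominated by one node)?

No

[S [NP [Det no] [N telescope]] [VP [V laughed] [NP [Det this] [N critic]] [NP [NP [Det this] [N critic]] [Conj and] [NP [Det every] [N sentence]]]]]
The smallest constituent containing 'laughed this critic' is the VP spanning 'laughed this critic this critic and every sentence'; no single node in the tree dominates exactly the given words.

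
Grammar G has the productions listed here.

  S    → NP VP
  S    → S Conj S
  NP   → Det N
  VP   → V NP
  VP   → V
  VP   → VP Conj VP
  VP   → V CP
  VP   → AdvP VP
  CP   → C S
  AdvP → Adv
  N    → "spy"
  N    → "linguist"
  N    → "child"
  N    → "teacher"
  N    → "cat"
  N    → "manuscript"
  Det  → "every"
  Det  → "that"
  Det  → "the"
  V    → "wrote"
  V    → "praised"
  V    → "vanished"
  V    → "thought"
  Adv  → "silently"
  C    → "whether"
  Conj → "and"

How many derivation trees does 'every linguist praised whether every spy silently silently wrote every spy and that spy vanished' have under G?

The two bracketings:
[S [NP [Det every] [N linguist]] [VP [V praised] [CP [C whether] [S [S [NP [Det every] [N spy]] [VP [AdvP [Adv silently]] [VP [AdvP [Adv silently]] [VP [V wrote] [NP [Det every] [N spy]]]]]] [Conj and] [S [NP [Det that] [N spy]] [VP [V vanished]]]]]]]
[S [S [NP [Det every] [N linguist]] [VP [V praised] [CP [C whether] [S [NP [Det every] [N spy]] [VP [AdvP [Adv silently]] [VP [AdvP [Adv silently]] [VP [V wrote] [NP [Det every] [N spy]]]]]]]]] [Conj and] [S [NP [Det that] [N spy]] [VP [V vanished]]]]
The trees differ in how a recursive rule is bracketed over the same span.

2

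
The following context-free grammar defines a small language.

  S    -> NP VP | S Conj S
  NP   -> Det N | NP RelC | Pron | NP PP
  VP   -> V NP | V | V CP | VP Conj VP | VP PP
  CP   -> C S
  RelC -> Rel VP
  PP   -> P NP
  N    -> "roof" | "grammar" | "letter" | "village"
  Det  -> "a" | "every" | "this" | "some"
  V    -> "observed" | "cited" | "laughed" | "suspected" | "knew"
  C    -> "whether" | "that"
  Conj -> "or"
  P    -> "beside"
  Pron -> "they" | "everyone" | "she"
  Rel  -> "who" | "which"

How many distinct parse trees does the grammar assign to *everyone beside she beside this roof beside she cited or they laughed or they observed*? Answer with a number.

Two of the 10 distinct bracketings:
[S [S [NP [NP [Pron everyone]] [PP [P beside] [NP [NP [Pron she]] [PP [P beside] [NP [NP [Det this] [N roof]] [PP [P beside] [NP [Pron she]]]]]]]] [VP [V cited]]] [Conj or] [S [S [NP [Pron they]] [VP [V laughed]]] [Conj or] [S [NP [Pron they]] [VP [V observed]]]]]
[S [S [NP [NP [Pron everyone]] [PP [P beside] [NP [NP [NP [Pron she]] [PP [P beside] [NP [Det this] [N roof]]]] [PP [P beside] [NP [Pron she]]]]]] [VP [V cited]]] [Conj or] [S [S [NP [Pron they]] [VP [V laughed]]] [Conj or] [S [NP [Pron they]] [VP [V observed]]]]]
The trees differ in how a recursive rule is bracketed over the same span.

10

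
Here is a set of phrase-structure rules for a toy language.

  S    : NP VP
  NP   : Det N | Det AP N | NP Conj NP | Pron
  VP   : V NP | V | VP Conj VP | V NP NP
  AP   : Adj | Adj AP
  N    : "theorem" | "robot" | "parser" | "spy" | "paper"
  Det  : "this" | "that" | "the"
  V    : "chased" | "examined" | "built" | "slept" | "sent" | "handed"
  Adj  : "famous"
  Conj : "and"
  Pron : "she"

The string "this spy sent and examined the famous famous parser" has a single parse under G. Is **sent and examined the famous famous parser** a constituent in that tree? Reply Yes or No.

Yes

[S [NP [Det this] [N spy]] [VP [VP [V sent]] [Conj and] [VP [V examined] [NP [Det the] [AP [Adj famous] [AP [Adj famous]]] [N parser]]]]]
The words 'sent and examined the famous famous parser' are exhaustively dominated by a single VP node (built by VP → VP Conj VP), so they form a constituent.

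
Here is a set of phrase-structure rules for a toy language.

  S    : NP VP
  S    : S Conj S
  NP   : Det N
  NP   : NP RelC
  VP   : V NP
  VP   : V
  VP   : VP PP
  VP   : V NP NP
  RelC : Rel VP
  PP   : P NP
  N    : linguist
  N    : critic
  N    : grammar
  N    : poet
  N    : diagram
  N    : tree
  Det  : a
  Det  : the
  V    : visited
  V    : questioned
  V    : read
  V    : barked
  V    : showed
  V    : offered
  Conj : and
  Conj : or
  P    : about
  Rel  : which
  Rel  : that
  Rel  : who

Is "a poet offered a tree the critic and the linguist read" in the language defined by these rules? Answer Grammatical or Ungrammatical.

[S [S [NP [Det a] [N poet]] [VP [V offered] [NP [Det a] [N tree]] [NP [Det the] [N critic]]]] [Conj and] [S [NP [Det the] [N linguist]] [VP [V read]]]]
Each bracket corresponds to one application of a listed rule, so the string is derivable from S.

Grammatical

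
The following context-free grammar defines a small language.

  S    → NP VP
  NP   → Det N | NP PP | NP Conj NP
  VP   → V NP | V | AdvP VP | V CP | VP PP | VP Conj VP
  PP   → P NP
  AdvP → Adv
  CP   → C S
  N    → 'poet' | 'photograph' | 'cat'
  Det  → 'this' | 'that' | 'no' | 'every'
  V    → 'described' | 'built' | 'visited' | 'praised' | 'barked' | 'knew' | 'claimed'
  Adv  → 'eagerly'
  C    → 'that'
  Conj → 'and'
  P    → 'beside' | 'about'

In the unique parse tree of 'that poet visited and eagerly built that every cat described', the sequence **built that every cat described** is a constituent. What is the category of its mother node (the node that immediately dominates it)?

VP

S
  NP
    Det: that
    N: poet
  VP
    VP
      V: visited
    Conj: and
    VP
      AdvP
        Adv: eagerly
      VP
        V: built
        CP
          C: that
          S
            NP
              Det: every
              N: cat
            VP
              V: described
The span 'built that every cat described' is the VP node built by VP → V CP.
Its mother is the VP built by VP → AdvP VP.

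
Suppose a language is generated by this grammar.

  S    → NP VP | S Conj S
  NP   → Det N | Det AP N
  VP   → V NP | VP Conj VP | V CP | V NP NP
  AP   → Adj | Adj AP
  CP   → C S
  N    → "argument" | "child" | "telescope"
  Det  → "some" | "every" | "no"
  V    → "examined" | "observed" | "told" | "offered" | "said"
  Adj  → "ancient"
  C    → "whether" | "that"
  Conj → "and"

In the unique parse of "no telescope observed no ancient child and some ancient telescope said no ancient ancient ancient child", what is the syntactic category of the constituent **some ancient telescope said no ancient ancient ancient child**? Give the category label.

S

S
  S
    NP
      Det: no
      N: telescope
    VP
      V: observed
      NP
        Det: no
        AP
          Adj: ancient
        N: child
  Conj: and
  S
    NP
      Det: some
      AP
        Adj: ancient
      N: telescope
    VP
      V: said
      NP
        Det: no
        AP
          Adj: ancient
          AP
            Adj: ancient
            AP
              Adj: ancient
        N: child
The span 'some ancient telescope said no ancient ancient ancient child' is the S node built by S → NP VP.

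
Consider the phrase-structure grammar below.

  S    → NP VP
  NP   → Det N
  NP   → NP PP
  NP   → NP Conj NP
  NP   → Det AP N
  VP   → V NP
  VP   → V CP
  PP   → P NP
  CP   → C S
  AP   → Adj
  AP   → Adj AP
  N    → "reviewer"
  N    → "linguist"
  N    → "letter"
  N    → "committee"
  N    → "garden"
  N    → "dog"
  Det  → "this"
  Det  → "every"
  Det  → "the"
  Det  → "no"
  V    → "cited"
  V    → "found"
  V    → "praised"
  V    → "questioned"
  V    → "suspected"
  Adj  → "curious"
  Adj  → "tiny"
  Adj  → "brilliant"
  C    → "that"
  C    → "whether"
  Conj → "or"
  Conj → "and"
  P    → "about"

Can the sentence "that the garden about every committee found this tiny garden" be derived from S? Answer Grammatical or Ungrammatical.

For S → NP VP, no prefix of the string parses as an NP.

Ungrammatical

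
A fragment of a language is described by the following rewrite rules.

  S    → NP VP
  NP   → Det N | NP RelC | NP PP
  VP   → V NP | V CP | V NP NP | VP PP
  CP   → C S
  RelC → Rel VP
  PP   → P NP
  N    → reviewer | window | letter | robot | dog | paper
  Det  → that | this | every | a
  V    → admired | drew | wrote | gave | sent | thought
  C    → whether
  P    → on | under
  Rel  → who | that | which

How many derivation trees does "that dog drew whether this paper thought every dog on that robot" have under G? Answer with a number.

3

Two of the 3 distinct bracketings:
[S [NP [Det that] [N dog]] [VP [V drew] [CP [C whether] [S [NP [Det this] [N paper]] [VP [V thought] [NP [NP [Det every] [N dog]] [PP [P on] [NP [Det that] [N robot]]]]]]]]]
[S [NP [Det that] [N dog]] [VP [V drew] [CP [C whether] [S [NP [Det this] [N paper]] [VP [VP [V thought] [NP [Det every] [N dog]]] [PP [P on] [NP [Det that] [N robot]]]]]]]]
The difference turns on whether NP → NP PP is used at the relevant span, versus an alternative expansion of NP.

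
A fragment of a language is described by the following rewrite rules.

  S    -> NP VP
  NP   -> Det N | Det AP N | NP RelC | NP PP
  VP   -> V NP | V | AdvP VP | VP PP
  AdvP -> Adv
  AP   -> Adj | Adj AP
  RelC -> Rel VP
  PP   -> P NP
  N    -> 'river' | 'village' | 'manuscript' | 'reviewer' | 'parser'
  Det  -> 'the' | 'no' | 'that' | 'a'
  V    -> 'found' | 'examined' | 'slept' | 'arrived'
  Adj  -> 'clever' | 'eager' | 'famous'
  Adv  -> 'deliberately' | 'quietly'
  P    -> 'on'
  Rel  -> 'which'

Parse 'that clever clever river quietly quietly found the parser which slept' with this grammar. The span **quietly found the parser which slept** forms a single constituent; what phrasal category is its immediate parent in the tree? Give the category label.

VP

S
  NP
    Det: that
    AP
      Adj: clever
      AP
        Adj: clever
    N: river
  VP
    AdvP
      Adv: quietly
    VP
      AdvP
        Adv: quietly
      VP
        V: found
        NP
          NP
            Det: the
            N: parser
          RelC
            Rel: which
            VP
              V: slept
The span 'quietly found the parser which slept' is the VP node built by VP → AdvP VP.
Its mother is the VP built by VP → AdvP VP.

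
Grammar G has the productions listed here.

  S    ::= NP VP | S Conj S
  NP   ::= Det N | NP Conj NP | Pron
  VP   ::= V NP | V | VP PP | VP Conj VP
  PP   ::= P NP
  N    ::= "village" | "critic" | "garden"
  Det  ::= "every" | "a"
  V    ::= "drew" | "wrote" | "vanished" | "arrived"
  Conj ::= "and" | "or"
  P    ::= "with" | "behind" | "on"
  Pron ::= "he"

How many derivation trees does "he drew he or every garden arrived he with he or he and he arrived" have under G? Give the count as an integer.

4

Two of the 4 distinct bracketings:
[S [S [NP [Pron he]] [VP [V drew] [NP [Pron he]]]] [Conj or] [S [S [NP [Det every] [N garden]] [VP [VP [V arrived] [NP [Pron he]]] [PP [P with] [NP [Pron he]]]]] [Conj or] [S [NP [NP [Pron he]] [Conj and] [NP [Pron he]]] [VP [V arrived]]]]]
[S [S [NP [Pron he]] [VP [V drew] [NP [Pron he]]]] [Conj or] [S [S [NP [Det every] [N garden]] [VP [VP [V arrived] [NP [Pron he]]] [PP [P with] [NP [NP [Pron he]] [Conj or] [NP [Pron he]]]]]] [Conj and] [S [NP [Pron he]] [VP [V arrived]]]]]
The trees differ in how a recursive rule is bracketed over the same span.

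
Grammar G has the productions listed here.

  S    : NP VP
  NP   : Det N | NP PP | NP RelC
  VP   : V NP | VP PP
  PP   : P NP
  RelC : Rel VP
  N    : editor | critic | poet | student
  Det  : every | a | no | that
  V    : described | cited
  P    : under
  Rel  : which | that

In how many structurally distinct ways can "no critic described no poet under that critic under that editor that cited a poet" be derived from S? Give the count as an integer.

9

Two of the 9 distinct bracketings:
[S [NP [Det no] [N critic]] [VP [V described] [NP [NP [Det no] [N poet]] [PP [P under] [NP [NP [Det that] [N critic]] [PP [P under] [NP [NP [Det that] [N editor]] [RelC [Rel that] [VP [V cited] [NP [Det a] [N poet]]]]]]]]]]]
[S [NP [Det no] [N critic]] [VP [V described] [NP [NP [Det no] [N poet]] [PP [P under] [NP [NP [NP [Det that] [N critic]] [PP [P under] [NP [Det that] [N editor]]]] [RelC [Rel that] [VP [V cited] [NP [Det a] [N poet]]]]]]]]]
The trees differ in how a recursive rule is bracketed over the same span.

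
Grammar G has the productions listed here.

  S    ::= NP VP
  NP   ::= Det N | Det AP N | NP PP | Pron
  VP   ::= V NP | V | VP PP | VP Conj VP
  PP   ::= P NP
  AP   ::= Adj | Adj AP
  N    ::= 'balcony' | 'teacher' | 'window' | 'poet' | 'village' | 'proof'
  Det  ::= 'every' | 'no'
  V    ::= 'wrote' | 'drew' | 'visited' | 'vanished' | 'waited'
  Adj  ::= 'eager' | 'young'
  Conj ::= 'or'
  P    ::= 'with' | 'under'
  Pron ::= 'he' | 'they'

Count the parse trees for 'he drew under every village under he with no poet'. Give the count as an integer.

5

Two of the 5 distinct bracketings:
[S [NP [Pron he]] [VP [VP [V drew]] [PP [P under] [NP [NP [Det every] [N village]] [PP [P under] [NP [NP [Pron he]] [PP [P with] [NP [Det no] [N poet]]]]]]]]]
[S [NP [Pron he]] [VP [VP [V drew]] [PP [P under] [NP [NP [NP [Det every] [N village]] [PP [P under] [NP [Pron he]]]] [PP [P with] [NP [Det no] [N poet]]]]]]]
The trees differ in how a recursive rule is bracketed over the same span.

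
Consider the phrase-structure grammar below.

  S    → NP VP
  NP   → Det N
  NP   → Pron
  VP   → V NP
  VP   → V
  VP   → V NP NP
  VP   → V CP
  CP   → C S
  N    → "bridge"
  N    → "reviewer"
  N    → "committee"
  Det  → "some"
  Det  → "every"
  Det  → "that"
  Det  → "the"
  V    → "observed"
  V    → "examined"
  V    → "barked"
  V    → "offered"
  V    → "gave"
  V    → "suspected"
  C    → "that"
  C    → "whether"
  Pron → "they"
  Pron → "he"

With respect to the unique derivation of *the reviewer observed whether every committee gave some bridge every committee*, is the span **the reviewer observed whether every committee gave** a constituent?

[S [NP [Det the] [N reviewer]] [VP [V observed] [CP [C whether] [S [NP [Det every] [N committee]] [VP [V gave] [NP [Det some] [N bridge]] [NP [Det every] [N committee]]]]]]]
The smallest constituent containing 'the reviewer observed whether every committee gave' is the S spanning 'the reviewer observed whether every committee gave some bridge every committee'; no single node in the tree dominates exactly the given words.

No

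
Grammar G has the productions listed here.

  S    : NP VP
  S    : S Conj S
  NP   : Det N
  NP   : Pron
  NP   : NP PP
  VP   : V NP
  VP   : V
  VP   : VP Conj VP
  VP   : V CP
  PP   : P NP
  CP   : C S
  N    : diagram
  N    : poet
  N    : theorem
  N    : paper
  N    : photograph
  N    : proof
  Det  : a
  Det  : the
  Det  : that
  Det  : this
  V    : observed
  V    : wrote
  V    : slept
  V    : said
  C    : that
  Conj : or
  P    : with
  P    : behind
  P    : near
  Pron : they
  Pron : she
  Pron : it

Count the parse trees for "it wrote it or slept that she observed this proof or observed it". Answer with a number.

Two of the 3 distinct bracketings:
[S [NP [Pron it]] [VP [VP [V wrote] [NP [Pron it]]] [Conj or] [VP [VP [V slept] [CP [C that] [S [NP [Pron she]] [VP [V observed] [NP [Det this] [N proof]]]]]] [Conj or] [VP [V observed] [NP [Pron it]]]]]]
[S [NP [Pron it]] [VP [VP [V wrote] [NP [Pron it]]] [Conj or] [VP [V slept] [CP [C that] [S [NP [Pron she]] [VP [VP [V observed] [NP [Det this] [N proof]]] [Conj or] [VP [V observed] [NP [Pron it]]]]]]]]]
The trees differ in how a recursive rule is bracketed over the same span.

3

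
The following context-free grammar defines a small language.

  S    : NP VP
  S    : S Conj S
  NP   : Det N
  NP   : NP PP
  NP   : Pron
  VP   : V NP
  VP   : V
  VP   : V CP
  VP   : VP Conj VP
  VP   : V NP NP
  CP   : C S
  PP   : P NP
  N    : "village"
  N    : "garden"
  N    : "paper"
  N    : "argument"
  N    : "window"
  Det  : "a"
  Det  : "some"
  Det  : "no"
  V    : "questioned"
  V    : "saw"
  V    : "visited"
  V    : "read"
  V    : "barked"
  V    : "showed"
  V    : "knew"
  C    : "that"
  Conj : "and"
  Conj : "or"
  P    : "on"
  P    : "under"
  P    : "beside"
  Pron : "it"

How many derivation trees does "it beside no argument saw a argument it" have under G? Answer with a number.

1

[S [NP [NP [Pron it]] [PP [P beside] [NP [Det no] [N argument]]]] [VP [V saw] [NP [Det a] [N argument]] [NP [Pron it]]]]
No rule offers an alternative attachment or grouping for any span, so this is the only derivation.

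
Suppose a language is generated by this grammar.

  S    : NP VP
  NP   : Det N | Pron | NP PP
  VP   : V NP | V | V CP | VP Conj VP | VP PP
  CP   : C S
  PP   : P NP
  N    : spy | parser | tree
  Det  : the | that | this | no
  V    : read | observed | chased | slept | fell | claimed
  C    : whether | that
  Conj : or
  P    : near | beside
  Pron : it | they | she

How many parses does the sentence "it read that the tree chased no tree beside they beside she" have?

Two of the 9 distinct bracketings:
[S [NP [Pron it]] [VP [V read] [CP [C that] [S [NP [Det the] [N tree]] [VP [V chased] [NP [NP [Det no] [N tree]] [PP [P beside] [NP [NP [Pron they]] [PP [P beside] [NP [Pron she]]]]]]]]]]]
[S [NP [Pron it]] [VP [V read] [CP [C that] [S [NP [Det the] [N tree]] [VP [V chased] [NP [NP [NP [Det no] [N tree]] [PP [P beside] [NP [Pron they]]]] [PP [P beside] [NP [Pron she]]]]]]]]]
The trees differ in how a recursive rule is bracketed over the same span.

9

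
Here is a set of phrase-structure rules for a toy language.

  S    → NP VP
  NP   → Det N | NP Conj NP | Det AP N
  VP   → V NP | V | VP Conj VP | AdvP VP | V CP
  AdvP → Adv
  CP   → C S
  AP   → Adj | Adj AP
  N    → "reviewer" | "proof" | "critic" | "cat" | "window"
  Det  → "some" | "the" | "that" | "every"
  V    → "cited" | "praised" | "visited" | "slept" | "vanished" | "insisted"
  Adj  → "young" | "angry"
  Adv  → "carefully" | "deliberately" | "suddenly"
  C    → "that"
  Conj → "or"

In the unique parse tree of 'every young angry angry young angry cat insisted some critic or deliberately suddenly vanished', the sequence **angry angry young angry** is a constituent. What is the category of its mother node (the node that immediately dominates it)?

[S [NP [Det every] [AP [Adj young] [AP [Adj angry] [AP [Adj angry] [AP [Adj young] [AP [Adj angry]]]]]] [N cat]] [VP [VP [V insisted] [NP [Det some] [N critic]]] [Conj or] [VP [AdvP [Adv deliberately]] [VP [AdvP [Adv suddenly]] [VP [V vanished]]]]]]
The span 'angry angry young angry' is the AP node built by AP → Adj AP.
Its mother is the AP built by AP → Adj AP.

AP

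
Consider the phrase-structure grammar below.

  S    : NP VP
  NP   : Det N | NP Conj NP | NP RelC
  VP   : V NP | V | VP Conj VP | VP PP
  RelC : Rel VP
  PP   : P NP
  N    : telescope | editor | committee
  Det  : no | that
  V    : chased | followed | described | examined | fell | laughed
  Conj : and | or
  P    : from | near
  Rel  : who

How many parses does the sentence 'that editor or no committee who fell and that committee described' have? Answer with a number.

3

Two of the 3 distinct bracketings:
[S [NP [NP [Det that] [N editor]] [Conj or] [NP [NP [NP [Det no] [N committee]] [RelC [Rel who] [VP [V fell]]]] [Conj and] [NP [Det that] [N committee]]]] [VP [V described]]]
[S [NP [NP [NP [Det that] [N editor]] [Conj or] [NP [NP [Det no] [N committee]] [RelC [Rel who] [VP [V fell]]]]] [Conj and] [NP [Det that] [N committee]]] [VP [V described]]]
The trees differ in how a recursive rule is bracketed over the same span.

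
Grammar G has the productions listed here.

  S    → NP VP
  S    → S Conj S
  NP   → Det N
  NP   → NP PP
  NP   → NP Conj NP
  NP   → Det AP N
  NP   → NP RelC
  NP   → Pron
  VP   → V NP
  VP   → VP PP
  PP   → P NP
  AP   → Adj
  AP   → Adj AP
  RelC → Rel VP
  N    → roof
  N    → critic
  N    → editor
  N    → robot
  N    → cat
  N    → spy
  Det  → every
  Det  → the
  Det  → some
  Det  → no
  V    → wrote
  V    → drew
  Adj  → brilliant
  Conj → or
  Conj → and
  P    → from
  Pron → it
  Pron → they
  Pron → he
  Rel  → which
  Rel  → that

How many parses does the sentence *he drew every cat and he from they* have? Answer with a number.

3

Two of the 3 distinct bracketings:
[S [NP [Pron he]] [VP [V drew] [NP [NP [NP [Det every] [N cat]] [Conj and] [NP [Pron he]]] [PP [P from] [NP [Pron they]]]]]]
[S [NP [Pron he]] [VP [V drew] [NP [NP [Det every] [N cat]] [Conj and] [NP [NP [Pron he]] [PP [P from] [NP [Pron they]]]]]]]
The trees differ in how a recursive rule is bracketed over the same span.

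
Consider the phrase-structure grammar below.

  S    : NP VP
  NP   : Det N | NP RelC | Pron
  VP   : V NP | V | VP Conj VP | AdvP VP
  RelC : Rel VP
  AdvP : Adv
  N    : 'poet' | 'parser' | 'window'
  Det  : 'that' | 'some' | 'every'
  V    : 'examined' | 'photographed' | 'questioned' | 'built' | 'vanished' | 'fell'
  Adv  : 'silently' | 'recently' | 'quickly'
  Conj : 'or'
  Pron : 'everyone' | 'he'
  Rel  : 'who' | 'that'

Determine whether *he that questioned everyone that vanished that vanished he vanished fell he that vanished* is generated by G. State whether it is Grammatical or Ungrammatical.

For S → NP VP, every NP-prefix leaves a non-VP remainder: after 'he' the remainder is not a VP; after 'he that questioned' the remainder is not a VP; after 'he that questioned everyone' the remainder is not a VP (and 3 more).

Ungrammatical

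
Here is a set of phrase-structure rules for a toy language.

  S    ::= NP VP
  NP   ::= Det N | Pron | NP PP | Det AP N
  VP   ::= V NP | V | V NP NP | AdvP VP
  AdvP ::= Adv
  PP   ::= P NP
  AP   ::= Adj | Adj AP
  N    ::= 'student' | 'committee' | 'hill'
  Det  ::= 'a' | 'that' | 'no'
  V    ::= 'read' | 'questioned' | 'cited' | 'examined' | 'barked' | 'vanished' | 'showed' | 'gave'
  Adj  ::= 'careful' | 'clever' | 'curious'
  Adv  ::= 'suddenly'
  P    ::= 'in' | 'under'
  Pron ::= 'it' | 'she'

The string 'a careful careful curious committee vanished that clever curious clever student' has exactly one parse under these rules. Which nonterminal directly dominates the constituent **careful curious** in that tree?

AP

[S [NP [Det a] [AP [Adj careful] [AP [Adj careful] [AP [Adj curious]]]] [N committee]] [VP [V vanished] [NP [Det that] [AP [Adj clever] [AP [Adj curious] [AP [Adj clever]]]] [N student]]]]
The span 'careful curious' is the AP node built by AP → Adj AP.
Its mother is the AP built by AP → Adj AP.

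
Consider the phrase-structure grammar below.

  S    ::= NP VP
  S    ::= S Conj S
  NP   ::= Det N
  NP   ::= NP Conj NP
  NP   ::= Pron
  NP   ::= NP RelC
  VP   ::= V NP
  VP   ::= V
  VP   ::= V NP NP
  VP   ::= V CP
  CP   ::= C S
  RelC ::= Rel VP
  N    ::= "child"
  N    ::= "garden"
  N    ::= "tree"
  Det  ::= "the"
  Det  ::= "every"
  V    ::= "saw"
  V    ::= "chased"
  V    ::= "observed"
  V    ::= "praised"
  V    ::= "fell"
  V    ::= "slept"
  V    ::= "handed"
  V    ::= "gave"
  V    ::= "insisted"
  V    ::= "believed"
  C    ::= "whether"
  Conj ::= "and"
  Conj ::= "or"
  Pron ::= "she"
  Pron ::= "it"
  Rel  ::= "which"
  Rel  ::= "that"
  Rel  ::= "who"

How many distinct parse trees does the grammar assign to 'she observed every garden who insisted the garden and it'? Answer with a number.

3

Two of the 3 distinct bracketings:
[S [NP [Pron she]] [VP [V observed] [NP [NP [NP [Det every] [N garden]] [RelC [Rel who] [VP [V insisted] [NP [Det the] [N garden]]]]] [Conj and] [NP [Pron it]]]]]
[S [NP [Pron she]] [VP [V observed] [NP [NP [Det every] [N garden]] [RelC [Rel who] [VP [V insisted] [NP [NP [Det the] [N garden]] [Conj and] [NP [Pron it]]]]]]]]
The trees differ in how a recursive rule is bracketed over the same span.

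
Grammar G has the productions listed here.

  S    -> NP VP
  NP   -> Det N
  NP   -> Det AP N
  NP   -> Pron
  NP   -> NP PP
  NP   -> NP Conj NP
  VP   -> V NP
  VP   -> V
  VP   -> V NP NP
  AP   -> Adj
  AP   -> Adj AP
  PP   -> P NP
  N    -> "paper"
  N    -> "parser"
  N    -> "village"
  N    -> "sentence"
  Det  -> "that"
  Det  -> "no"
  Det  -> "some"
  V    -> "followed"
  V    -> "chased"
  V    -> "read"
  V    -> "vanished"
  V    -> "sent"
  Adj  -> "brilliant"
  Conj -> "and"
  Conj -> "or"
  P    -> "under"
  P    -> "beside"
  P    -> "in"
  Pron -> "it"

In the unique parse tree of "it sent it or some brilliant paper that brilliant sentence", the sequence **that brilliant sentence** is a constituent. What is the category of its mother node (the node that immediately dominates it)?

VP

S
  NP
    Pron: it
  VP
    V: sent
    NP
      NP
        Pron: it
      Conj: or
      NP
        Det: some
        AP
          Adj: brilliant
        N: paper
    NP
      Det: that
      AP
        Adj: brilliant
      N: sentence
The span 'that brilliant sentence' is the NP node built by NP → Det AP N.
Its mother is the VP built by VP → V NP NP.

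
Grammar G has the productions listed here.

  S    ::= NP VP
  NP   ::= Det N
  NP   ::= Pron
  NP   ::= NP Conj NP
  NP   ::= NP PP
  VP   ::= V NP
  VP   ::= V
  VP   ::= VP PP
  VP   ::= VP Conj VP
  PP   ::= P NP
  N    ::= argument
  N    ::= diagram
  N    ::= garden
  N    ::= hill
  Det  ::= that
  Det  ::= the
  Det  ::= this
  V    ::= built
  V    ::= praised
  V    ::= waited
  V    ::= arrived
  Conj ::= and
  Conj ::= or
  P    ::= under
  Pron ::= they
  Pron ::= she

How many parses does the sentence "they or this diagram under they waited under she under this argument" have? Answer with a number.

Two of the 4 distinct bracketings:
[S [NP [NP [Pron they]] [Conj or] [NP [NP [Det this] [N diagram]] [PP [P under] [NP [Pron they]]]]] [VP [VP [V waited]] [PP [P under] [NP [NP [Pron she]] [PP [P under] [NP [Det this] [N argument]]]]]]]
[S [NP [NP [Pron they]] [Conj or] [NP [NP [Det this] [N diagram]] [PP [P under] [NP [Pron they]]]]] [VP [VP [VP [V waited]] [PP [P under] [NP [Pron she]]]] [PP [P under] [NP [Det this] [N argument]]]]]
The trees differ in how a recursive rule is bracketed over the same span.

4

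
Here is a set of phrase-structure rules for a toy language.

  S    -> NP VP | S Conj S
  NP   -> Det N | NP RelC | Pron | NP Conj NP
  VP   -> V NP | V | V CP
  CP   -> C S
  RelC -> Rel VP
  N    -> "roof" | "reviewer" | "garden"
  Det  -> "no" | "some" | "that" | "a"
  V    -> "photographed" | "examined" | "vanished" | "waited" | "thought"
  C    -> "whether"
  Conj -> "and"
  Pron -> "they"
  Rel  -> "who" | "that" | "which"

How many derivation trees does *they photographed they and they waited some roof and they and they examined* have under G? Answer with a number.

Two of the 4 distinct bracketings:
[S [S [NP [Pron they]] [VP [V photographed] [NP [Pron they]]]] [Conj and] [S [S [NP [Pron they]] [VP [V waited] [NP [Det some] [N roof]]]] [Conj and] [S [NP [NP [Pron they]] [Conj and] [NP [Pron they]]] [VP [V examined]]]]]
[S [S [NP [Pron they]] [VP [V photographed] [NP [Pron they]]]] [Conj and] [S [S [NP [Pron they]] [VP [V waited] [NP [NP [Det some] [N roof]] [Conj and] [NP [Pron they]]]]] [Conj and] [S [NP [Pron they]] [VP [V examined]]]]]
The trees differ in how a recursive rule is bracketed over the same span.

4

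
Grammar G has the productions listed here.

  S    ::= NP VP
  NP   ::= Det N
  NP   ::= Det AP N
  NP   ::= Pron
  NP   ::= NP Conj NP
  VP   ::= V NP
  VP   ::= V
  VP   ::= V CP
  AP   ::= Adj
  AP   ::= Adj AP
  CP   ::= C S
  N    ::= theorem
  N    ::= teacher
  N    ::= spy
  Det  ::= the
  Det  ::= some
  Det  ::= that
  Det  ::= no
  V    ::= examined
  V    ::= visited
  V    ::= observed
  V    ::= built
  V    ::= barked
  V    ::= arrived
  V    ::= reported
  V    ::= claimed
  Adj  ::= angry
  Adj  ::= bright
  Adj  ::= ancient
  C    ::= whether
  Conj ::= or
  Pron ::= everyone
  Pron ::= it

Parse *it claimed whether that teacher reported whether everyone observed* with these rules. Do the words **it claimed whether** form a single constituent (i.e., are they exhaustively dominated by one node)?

No

[S [NP [Pron it]] [VP [V claimed] [CP [C whether] [S [NP [Det that] [N teacher]] [VP [V reported] [CP [C whether] [S [NP [Pron everyone]] [VP [V observed]]]]]]]]]
The smallest constituent containing 'it claimed whether' is the S spanning 'it claimed whether that teacher reported whether everyone observed'; no single node in the tree dominates exactly the given words.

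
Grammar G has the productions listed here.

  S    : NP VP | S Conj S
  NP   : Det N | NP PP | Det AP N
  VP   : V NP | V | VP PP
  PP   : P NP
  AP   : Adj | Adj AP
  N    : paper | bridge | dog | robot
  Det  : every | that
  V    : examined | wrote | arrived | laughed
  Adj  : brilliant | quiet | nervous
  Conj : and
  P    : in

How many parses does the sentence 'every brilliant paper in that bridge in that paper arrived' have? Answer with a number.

The two bracketings:
[S [NP [NP [Det every] [AP [Adj brilliant]] [N paper]] [PP [P in] [NP [NP [Det that] [N bridge]] [PP [P in] [NP [Det that] [N paper]]]]]] [VP [V arrived]]]
[S [NP [NP [NP [Det every] [AP [Adj brilliant]] [N paper]] [PP [P in] [NP [Det that] [N bridge]]]] [PP [P in] [NP [Det that] [N paper]]]] [VP [V arrived]]]
The trees differ in how a recursive rule is bracketed over the same span.

2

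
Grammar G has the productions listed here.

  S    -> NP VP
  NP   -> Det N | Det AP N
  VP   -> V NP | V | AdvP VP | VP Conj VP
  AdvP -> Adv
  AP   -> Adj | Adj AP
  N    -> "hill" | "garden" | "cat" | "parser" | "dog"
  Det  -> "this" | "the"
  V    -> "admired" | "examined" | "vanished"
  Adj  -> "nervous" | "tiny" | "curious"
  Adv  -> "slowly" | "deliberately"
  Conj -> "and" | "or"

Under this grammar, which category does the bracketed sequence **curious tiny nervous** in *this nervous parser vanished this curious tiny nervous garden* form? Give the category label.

AP

S
  NP
    Det: this
    AP
      Adj: nervous
    N: parser
  VP
    V: vanished
    NP
      Det: this
      AP
        Adj: curious
        AP
          Adj: tiny
          AP
            Adj: nervous
      N: garden
The span 'curious tiny nervous' is the AP node built by AP → Adj AP.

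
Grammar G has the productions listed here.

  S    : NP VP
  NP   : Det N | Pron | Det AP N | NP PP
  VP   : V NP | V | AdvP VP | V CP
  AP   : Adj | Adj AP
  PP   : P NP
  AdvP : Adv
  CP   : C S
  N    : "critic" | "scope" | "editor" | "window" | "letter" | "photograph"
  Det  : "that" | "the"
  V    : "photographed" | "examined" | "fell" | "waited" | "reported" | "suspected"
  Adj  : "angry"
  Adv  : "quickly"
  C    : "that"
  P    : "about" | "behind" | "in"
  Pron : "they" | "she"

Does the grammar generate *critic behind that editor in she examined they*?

For S → NP VP, no prefix of the string parses as an NP.

Ungrammatical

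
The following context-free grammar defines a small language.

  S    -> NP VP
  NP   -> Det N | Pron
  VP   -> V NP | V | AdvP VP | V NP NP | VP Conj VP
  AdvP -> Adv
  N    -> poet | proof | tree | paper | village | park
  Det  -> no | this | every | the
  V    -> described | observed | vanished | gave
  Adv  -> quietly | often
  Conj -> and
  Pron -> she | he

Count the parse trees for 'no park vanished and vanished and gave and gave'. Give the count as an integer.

Two of the 5 distinct bracketings:
[S [NP [Det no] [N park]] [VP [VP [V vanished]] [Conj and] [VP [VP [V vanished]] [Conj and] [VP [VP [V gave]] [Conj and] [VP [V gave]]]]]]
[S [NP [Det no] [N park]] [VP [VP [V vanished]] [Conj and] [VP [VP [VP [V vanished]] [Conj and] [VP [V gave]]] [Conj and] [VP [V gave]]]]]
The trees differ in how a recursive rule is bracketed over the same span.

5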